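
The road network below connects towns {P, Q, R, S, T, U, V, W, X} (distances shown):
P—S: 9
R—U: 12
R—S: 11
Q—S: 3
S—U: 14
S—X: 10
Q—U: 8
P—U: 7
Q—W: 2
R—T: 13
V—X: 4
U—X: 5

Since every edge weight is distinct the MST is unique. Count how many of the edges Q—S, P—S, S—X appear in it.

1

Kruskal's algorithm — process edges by increasing weight (ties by edge label):
Q—W (2): add — endpoints in different components.
Q—S (3): add — endpoints in different components.
V—X (4): add — endpoints in different components.
U—X (5): add — endpoints in different components.
P—U (7): add — endpoints in different components.
Q—U (8): add — endpoints in different components.
P—S (9): skip — S and P already connected.
S—X (10): skip — S and X already connected.
R—S (11): add — endpoints in different components.
R—U (12): skip — U and R already connected.
R—T (13): add — endpoints in different components.
MST edge set: {Q—W, Q—S, V—X, U—X, P—U, Q—U, R—S, R—T}.
Of the listed edges, {Q—S} are in the MST → 1.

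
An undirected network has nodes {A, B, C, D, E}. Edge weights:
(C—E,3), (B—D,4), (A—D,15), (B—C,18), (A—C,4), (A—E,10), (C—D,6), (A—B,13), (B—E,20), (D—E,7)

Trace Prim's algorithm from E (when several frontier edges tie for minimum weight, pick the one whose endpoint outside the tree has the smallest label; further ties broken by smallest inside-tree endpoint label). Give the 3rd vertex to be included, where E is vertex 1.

A

Grow the tree from E using Prim:
Step 1: cheapest edge leaving the tree is C—E (3); add C.
Step 2: cheapest edge leaving the tree is A—C (4); add A.
Step 3: cheapest edge leaving the tree is C—D (6); add D.
Step 4: cheapest edge leaving the tree is B—D (4); add B.
Vertex order: E, C, A, D, B. The 3rd vertex is A.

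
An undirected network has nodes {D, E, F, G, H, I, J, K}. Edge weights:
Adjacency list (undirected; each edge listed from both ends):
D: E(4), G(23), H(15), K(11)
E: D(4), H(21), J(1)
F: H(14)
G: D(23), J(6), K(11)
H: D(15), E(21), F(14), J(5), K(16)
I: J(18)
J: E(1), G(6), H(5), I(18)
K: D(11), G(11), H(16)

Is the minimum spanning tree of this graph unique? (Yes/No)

Sort edges by weight, then run Kruskal:
E J (1): add — endpoints in different components.
D E (4): add — endpoints in different components.
H J (5): add — endpoints in different components.
G J (6): add — endpoints in different components.
D K (11): add — endpoints in different components.
G K (11): skip — G and K already connected.
F H (14): add — endpoints in different components.
D H (15): skip — D and H already connected.
H K (16): skip — H and K already connected.
I J (18): add — endpoints in different components.
Non-tree edge G K has weight 11, equal to the heaviest edge on its tree cycle — swapping gives another MST of the same weight. Not unique.

No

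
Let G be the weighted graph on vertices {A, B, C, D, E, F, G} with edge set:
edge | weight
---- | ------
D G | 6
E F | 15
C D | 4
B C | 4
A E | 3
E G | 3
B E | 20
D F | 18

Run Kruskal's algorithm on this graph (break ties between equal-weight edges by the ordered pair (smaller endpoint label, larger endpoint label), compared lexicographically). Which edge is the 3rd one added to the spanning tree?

B-C

Sort edges by weight, then run Kruskal:
A E (3): add. Components now {A,E} {B} {C} {D} {F} {G}
E G (3): add. Components now {A,E,G} {B} {C} {D} {F}
B C (4): add. Components now {A,E,G} {B,C} {D} {F}
C D (4): add. Components now {A,E,G} {B,C,D} {F}
D G (6): add. Components now {A,B,C,D,E,G} {F}
E F (15): add. Components now {A,B,C,D,E,F,G}
The 3rd edge added is B C.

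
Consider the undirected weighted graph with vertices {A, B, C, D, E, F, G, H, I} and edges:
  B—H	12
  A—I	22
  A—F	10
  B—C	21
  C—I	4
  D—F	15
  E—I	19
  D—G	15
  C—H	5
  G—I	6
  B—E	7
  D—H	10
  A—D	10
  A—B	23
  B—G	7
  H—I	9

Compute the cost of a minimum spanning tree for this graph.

Kruskal's algorithm — process edges by increasing weight (ties by edge label):
C—I (4): add — endpoints in different components.
C—H (5): add — endpoints in different components.
G—I (6): add — endpoints in different components.
B—E (7): add — endpoints in different components.
B—G (7): add — endpoints in different components.
H—I (9): skip — H and I already connected.
A—D (10): add — endpoints in different components.
A—F (10): add — endpoints in different components.
D—H (10): add — endpoints in different components.
MST edges: C—I, C—H, G—I, B—E, B—G, A—D, A—F, D—H; total weight 4+5+6+7+7+10+10+10 = 59.

59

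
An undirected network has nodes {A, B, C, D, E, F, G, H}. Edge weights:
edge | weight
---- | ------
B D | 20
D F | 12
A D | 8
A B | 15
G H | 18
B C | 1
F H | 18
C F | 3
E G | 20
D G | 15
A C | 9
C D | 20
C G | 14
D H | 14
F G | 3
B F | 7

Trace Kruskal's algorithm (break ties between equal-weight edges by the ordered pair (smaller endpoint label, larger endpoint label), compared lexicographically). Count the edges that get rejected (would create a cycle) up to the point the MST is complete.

Kruskal: consider edges lightest-first.
B C (1): add — endpoints in different components.
C F (3): add — endpoints in different components.
F G (3): add — endpoints in different components.
B F (7): skip — B and F already connected.
A D (8): add — endpoints in different components.
A C (9): add — endpoints in different components.
D F (12): skip — D and F already connected.
C G (14): skip — C and G already connected.
D H (14): add — endpoints in different components.
A B (15): skip — A and B already connected.
D G (15): skip — D and G already connected.
F H (18): skip — F and H already connected.
G H (18): skip — G and H already connected.
B D (20): skip — B and D already connected.
C D (20): skip — C and D already connected.
E G (20): add — endpoints in different components.
Edges rejected before the tree was complete: 9.

9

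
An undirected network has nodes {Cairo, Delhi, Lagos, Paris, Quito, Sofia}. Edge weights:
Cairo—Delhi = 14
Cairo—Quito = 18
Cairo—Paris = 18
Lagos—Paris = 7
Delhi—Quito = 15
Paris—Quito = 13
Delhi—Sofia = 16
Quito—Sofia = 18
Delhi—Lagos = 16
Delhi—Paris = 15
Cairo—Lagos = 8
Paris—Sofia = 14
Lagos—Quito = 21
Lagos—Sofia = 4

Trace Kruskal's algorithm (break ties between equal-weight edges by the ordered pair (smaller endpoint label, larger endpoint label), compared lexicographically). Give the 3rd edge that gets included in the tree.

Cairo-Lagos

Sort edges by weight, then run Kruskal:
Lagos—Sofia (4): add — endpoints in different components.
Lagos—Paris (7): add — endpoints in different components.
Cairo—Lagos (8): add — endpoints in different components.
Paris—Quito (13): add — endpoints in different components.
Cairo—Delhi (14): add — endpoints in different components.
The 3rd edge added is Cairo—Lagos.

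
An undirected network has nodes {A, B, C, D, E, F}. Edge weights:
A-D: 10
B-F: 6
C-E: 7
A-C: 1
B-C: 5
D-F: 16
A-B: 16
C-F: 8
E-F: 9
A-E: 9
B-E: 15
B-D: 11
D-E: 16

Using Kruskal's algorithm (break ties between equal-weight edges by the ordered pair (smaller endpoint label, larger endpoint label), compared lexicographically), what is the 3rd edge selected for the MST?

B-F

Kruskal: consider edges lightest-first.
A-C (1): add — endpoints in different components.
B-C (5): add — endpoints in different components.
B-F (6): add — endpoints in different components.
C-E (7): add — endpoints in different components.
C-F (8): skip — C and F already connected.
A-E (9): skip — A and E already connected.
E-F (9): skip — E and F already connected.
A-D (10): add — endpoints in different components.
The 3rd edge added is B-F.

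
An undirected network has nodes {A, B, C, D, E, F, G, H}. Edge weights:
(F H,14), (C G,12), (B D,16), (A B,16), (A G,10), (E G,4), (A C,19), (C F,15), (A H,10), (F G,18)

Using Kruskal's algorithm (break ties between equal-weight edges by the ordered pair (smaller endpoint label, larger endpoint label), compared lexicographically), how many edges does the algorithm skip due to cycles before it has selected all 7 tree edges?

1

Sort edges by weight, then run Kruskal:
E G (4): add — endpoints in different components.
A G (10): add — endpoints in different components.
A H (10): add — endpoints in different components.
C G (12): add — endpoints in different components.
F H (14): add — endpoints in different components.
C F (15): skip — C and F already connected.
A B (16): add — endpoints in different components.
B D (16): add — endpoints in different components.
Edges rejected before the tree was complete: 1.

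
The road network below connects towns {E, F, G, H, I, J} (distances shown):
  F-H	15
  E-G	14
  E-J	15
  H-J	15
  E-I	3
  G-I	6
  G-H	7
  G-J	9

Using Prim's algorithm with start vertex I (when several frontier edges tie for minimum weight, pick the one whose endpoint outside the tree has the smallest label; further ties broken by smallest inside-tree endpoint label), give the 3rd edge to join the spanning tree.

Grow the tree from I using Prim:
Step 1: cheapest edge leaving the tree is E-I (3); add E.
Step 2: cheapest edge leaving the tree is G-I (6); add G.
Step 3: cheapest edge leaving the tree is G-H (7); add H.
Step 4: cheapest edge leaving the tree is G-J (9); add J.
Step 5: cheapest edge leaving the tree is F-H (15); add F.
The 3rd edge added is G-H.

G-H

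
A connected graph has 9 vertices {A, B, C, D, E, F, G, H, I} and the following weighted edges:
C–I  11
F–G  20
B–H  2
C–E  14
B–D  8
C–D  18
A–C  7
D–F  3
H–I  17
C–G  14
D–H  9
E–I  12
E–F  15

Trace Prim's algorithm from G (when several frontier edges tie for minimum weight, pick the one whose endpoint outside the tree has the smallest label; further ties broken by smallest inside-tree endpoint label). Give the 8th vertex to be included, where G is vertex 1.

Grow the tree from G using Prim:
Step 1: frontier [C–G 14, F–G 20] → take C–G (14); add C.
Step 2: frontier [A–C 7, C–I 11, C–E 14, C–D 18, F–G 20] → take A–C (7); add A.
Step 3: frontier [C–I 11, C–E 14, C–D 18, F–G 20] → take C–I (11); add I.
Step 4: frontier [C–E 14, C–D 18, F–G 20, E–I 12, H–I 17] → take E–I (12); add E.
Step 5: frontier [C–D 18, E–F 15, F–G 20, H–I 17] → take E–F (15); add F.
Step 6: frontier [C–D 18, D–F 3, H–I 17] → take D–F (3); add D.
Step 7: frontier [B–D 8, D–H 9, H–I 17] → take B–D (8); add B.
Step 8: frontier [B–H 2, D–H 9, H–I 17] → take B–H (2); add H.
Vertex order: G, C, A, I, E, F, D, B, H. The 8th vertex is B.

B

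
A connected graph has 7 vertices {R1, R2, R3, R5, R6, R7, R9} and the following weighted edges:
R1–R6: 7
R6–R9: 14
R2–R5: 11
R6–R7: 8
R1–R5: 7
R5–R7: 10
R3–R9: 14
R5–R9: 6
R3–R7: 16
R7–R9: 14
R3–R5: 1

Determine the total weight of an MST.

40

Prim's algorithm from R5:
Step 1: cheapest edge leaving the tree is R3–R5 (1); add R3.
Step 2: cheapest edge leaving the tree is R5–R9 (6); add R9.
Step 3: cheapest edge leaving the tree is R1–R5 (7); add R1.
Step 4: cheapest edge leaving the tree is R1–R6 (7); add R6.
Step 5: cheapest edge leaving the tree is R6–R7 (8); add R7.
Step 6: cheapest edge leaving the tree is R2–R5 (11); add R2.
MST edges: R3–R5, R5–R9, R1–R5, R1–R6, R6–R7, R2–R5; total weight 1+6+7+7+8+11 = 40.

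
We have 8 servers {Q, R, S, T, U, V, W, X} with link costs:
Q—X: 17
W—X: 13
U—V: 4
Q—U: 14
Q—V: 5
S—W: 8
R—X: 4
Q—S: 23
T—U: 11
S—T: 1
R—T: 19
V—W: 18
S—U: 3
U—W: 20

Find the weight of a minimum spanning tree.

38

Kruskal's algorithm — process edges by increasing weight (ties by edge label):
S—T (1): add — endpoints in different components.
S—U (3): add — endpoints in different components.
R—X (4): add — endpoints in different components.
U—V (4): add — endpoints in different components.
Q—V (5): add — endpoints in different components.
S—W (8): add — endpoints in different components.
T—U (11): skip — T and U already connected.
W—X (13): add — endpoints in different components.
MST edges: S—T, S—U, R—X, U—V, Q—V, S—W, W—X; total weight 1+3+4+4+5+8+13 = 38.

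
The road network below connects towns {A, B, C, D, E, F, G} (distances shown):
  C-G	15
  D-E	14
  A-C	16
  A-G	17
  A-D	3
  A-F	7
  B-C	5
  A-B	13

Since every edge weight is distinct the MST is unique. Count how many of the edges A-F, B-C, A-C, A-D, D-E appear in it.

Kruskal's algorithm — process edges by increasing weight (ties by edge label):
A-D (3): add. Components now {A,D} {B} {C} {E} {F} {G}
B-C (5): add. Components now {A,D} {B,C} {E} {F} {G}
A-F (7): add. Components now {A,D,F} {B,C} {E} {G}
A-B (13): add. Components now {A,B,C,D,F} {E} {G}
D-E (14): add. Components now {A,B,C,D,E,F} {G}
C-G (15): add. Components now {A,B,C,D,E,F,G}
MST edge set: {A-D, B-C, A-F, A-B, D-E, C-G}.
Of the listed edges, {A-F, B-C, A-D, D-E} are in the MST → 4.

4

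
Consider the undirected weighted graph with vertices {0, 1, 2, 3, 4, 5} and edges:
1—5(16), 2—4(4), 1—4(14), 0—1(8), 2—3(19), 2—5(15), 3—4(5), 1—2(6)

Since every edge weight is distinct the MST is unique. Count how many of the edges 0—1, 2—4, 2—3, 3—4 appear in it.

3

Kruskal's algorithm — process edges by increasing weight (ties by edge label):
2—4 (4): add — endpoints in different components.
3—4 (5): add — endpoints in different components.
1—2 (6): add — endpoints in different components.
0—1 (8): add — endpoints in different components.
1—4 (14): skip — 1 and 4 already connected.
2—5 (15): add — endpoints in different components.
MST edge set: {2—4, 3—4, 1—2, 0—1, 2—5}.
Of the listed edges, {0—1, 2—4, 3—4} are in the MST → 3.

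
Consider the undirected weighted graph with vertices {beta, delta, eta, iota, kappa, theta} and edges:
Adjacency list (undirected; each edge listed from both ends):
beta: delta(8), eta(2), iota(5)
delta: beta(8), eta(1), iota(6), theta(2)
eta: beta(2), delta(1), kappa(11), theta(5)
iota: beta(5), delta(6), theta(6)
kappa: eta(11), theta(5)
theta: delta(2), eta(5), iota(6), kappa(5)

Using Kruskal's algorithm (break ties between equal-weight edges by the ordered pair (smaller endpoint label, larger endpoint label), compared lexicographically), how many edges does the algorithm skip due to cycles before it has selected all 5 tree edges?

1

Kruskal: consider edges lightest-first.
delta—eta (1): add — endpoints in different components.
beta—eta (2): add — endpoints in different components.
delta—theta (2): add — endpoints in different components.
beta—iota (5): add — endpoints in different components.
eta—theta (5): skip — theta and eta already connected.
kappa—theta (5): add — endpoints in different components.
Edges rejected before the tree was complete: 1.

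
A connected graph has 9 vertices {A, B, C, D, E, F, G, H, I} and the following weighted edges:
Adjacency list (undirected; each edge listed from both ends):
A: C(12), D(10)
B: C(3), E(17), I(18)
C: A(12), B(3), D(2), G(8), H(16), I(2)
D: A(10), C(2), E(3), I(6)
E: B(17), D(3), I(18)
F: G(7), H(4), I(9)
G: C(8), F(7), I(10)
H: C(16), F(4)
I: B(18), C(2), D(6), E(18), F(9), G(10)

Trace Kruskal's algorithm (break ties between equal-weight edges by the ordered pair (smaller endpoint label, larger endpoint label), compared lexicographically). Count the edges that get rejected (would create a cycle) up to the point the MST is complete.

Kruskal's algorithm — process edges by increasing weight (ties by edge label):
C–D (2): add — endpoints in different components.
C–I (2): add — endpoints in different components.
B–C (3): add — endpoints in different components.
D–E (3): add — endpoints in different components.
F–H (4): add — endpoints in different components.
D–I (6): skip — D and I already connected.
F–G (7): add — endpoints in different components.
C–G (8): add — endpoints in different components.
F–I (9): skip — F and I already connected.
A–D (10): add — endpoints in different components.
Edges rejected before the tree was complete: 2.

2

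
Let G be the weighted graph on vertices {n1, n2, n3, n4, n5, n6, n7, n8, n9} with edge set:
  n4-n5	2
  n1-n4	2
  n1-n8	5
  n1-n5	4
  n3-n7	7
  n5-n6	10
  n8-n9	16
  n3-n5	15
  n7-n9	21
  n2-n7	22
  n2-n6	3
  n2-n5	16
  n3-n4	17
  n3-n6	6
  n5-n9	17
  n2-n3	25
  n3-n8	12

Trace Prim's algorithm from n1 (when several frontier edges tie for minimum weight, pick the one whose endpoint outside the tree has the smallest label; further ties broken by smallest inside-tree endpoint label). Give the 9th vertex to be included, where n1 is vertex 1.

n9

Grow the tree from n1 using Prim:
Step 1: cheapest edge leaving the tree is n1-n4 (2); add n4.
Step 2: cheapest edge leaving the tree is n4-n5 (2); add n5.
Step 3: cheapest edge leaving the tree is n1-n8 (5); add n8.
Step 4: cheapest edge leaving the tree is n5-n6 (10); add n6.
Step 5: cheapest edge leaving the tree is n2-n6 (3); add n2.
Step 6: cheapest edge leaving the tree is n3-n6 (6); add n3.
Step 7: cheapest edge leaving the tree is n3-n7 (7); add n7.
Step 8: cheapest edge leaving the tree is n8-n9 (16); add n9.
Vertex order: n1, n4, n5, n8, n6, n2, n3, n7, n9. The 9th vertex is n9.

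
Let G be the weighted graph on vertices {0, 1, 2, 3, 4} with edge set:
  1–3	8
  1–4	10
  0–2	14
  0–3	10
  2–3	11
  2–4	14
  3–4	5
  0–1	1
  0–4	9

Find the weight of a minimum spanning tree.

25

Kruskal: consider edges lightest-first.
0–1 (1): add — endpoints in different components.
3–4 (5): add — endpoints in different components.
1–3 (8): add — endpoints in different components.
0–4 (9): skip — 0 and 4 already connected.
0–3 (10): skip — 0 and 3 already connected.
1–4 (10): skip — 1 and 4 already connected.
2–3 (11): add — endpoints in different components.
MST edges: 0–1, 3–4, 1–3, 2–3; total weight 1+5+8+11 = 25.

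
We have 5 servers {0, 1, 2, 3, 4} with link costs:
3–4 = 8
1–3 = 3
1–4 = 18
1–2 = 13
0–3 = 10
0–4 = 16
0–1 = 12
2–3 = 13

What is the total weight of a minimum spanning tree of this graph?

Kruskal's algorithm — process edges by increasing weight (ties by edge label):
1–3 (3): add — endpoints in different components.
3–4 (8): add — endpoints in different components.
0–3 (10): add — endpoints in different components.
0–1 (12): skip — 0 and 1 already connected.
1–2 (13): add — endpoints in different components.
MST edges: 1–3, 3–4, 0–3, 1–2; total weight 3+8+10+13 = 34.

34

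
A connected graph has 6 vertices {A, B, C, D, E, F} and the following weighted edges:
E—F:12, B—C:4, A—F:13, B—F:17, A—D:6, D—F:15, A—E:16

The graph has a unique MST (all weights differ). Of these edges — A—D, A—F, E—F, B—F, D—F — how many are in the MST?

Kruskal's algorithm — process edges by increasing weight (ties by edge label):
B—C (4): add. Components now {A} {B,C} {D} {E} {F}
A—D (6): add. Components now {A,D} {B,C} {E} {F}
E—F (12): add. Components now {A,D} {B,C} {E,F}
A—F (13): add. Components now {A,D,E,F} {B,C}
D—F (15): skip — D and F already connected.
A—E (16): skip — A and E already connected.
B—F (17): add. Components now {A,B,C,D,E,F}
MST edge set: {B—C, A—D, E—F, A—F, B—F}.
Of the listed edges, {A—D, A—F, E—F, B—F} are in the MST → 4.

4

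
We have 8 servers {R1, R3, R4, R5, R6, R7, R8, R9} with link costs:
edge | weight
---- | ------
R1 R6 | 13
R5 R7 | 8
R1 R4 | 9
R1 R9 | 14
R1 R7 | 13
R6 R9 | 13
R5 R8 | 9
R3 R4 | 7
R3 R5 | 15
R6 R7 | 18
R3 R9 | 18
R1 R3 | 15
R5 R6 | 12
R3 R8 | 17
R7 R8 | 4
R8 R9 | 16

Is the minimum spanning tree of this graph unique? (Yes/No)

No

Kruskal's algorithm — process edges by increasing weight (ties by edge label):
R7 R8 (4): add — endpoints in different components.
R3 R4 (7): add — endpoints in different components.
R5 R7 (8): add — endpoints in different components.
R1 R4 (9): add — endpoints in different components.
R5 R8 (9): skip — R8 and R5 already connected.
R5 R6 (12): add — endpoints in different components.
R1 R6 (13): add — endpoints in different components.
R1 R7 (13): skip — R7 and R1 already connected.
R6 R9 (13): add — endpoints in different components.
Non-tree edge R1 R7 has weight 13, equal to the heaviest edge on its tree cycle — swapping gives another MST of the same weight. Not unique.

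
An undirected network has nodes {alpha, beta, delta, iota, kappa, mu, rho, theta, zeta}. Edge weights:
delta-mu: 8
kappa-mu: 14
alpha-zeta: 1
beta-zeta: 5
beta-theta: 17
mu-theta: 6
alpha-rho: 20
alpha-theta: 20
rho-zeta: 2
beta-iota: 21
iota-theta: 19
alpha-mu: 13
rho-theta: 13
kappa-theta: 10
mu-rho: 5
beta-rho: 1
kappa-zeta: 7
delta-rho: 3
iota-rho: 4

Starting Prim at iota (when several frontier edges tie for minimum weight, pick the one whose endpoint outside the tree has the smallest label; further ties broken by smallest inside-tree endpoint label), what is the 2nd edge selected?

beta-rho

Grow the tree from iota using Prim:
Step 1: cheapest edge leaving the tree is iota-rho (4); add rho.
Step 2: cheapest edge leaving the tree is beta-rho (1); add beta.
Step 3: cheapest edge leaving the tree is rho-zeta (2); add zeta.
Step 4: cheapest edge leaving the tree is alpha-zeta (1); add alpha.
Step 5: cheapest edge leaving the tree is delta-rho (3); add delta.
Step 6: cheapest edge leaving the tree is mu-rho (5); add mu.
Step 7: cheapest edge leaving the tree is mu-theta (6); add theta.
Step 8: cheapest edge leaving the tree is kappa-zeta (7); add kappa.
The 2nd edge added is beta-rho.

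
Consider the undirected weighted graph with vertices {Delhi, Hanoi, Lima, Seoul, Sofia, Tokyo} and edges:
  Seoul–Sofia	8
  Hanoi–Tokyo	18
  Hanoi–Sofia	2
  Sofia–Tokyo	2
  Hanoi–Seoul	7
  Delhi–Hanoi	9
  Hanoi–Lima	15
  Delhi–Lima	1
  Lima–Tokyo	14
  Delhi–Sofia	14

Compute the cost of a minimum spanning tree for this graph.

Sort edges by weight, then run Kruskal:
Delhi–Lima (1): add — endpoints in different components.
Hanoi–Sofia (2): add — endpoints in different components.
Sofia–Tokyo (2): add — endpoints in different components.
Hanoi–Seoul (7): add — endpoints in different components.
Seoul–Sofia (8): skip — Sofia and Seoul already connected.
Delhi–Hanoi (9): add — endpoints in different components.
MST edges: Delhi–Lima, Hanoi–Sofia, Sofia–Tokyo, Hanoi–Seoul, Delhi–Hanoi; total weight 1+2+2+7+9 = 21.

21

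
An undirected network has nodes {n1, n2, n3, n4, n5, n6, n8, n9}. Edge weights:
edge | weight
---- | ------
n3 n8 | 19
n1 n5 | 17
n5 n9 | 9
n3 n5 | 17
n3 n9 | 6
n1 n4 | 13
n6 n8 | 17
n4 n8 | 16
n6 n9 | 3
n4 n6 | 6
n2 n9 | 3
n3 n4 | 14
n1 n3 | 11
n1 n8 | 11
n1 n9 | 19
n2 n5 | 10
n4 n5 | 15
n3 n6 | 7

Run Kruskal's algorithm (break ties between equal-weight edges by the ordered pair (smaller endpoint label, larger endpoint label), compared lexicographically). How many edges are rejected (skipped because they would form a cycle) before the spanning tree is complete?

Kruskal: consider edges lightest-first.
n2 n9 (3): add — endpoints in different components.
n6 n9 (3): add — endpoints in different components.
n3 n9 (6): add — endpoints in different components.
n4 n6 (6): add — endpoints in different components.
n3 n6 (7): skip — n6 and n3 already connected.
n5 n9 (9): add — endpoints in different components.
n2 n5 (10): skip — n5 and n2 already connected.
n1 n3 (11): add — endpoints in different components.
n1 n8 (11): add — endpoints in different components.
Edges rejected before the tree was complete: 2.

2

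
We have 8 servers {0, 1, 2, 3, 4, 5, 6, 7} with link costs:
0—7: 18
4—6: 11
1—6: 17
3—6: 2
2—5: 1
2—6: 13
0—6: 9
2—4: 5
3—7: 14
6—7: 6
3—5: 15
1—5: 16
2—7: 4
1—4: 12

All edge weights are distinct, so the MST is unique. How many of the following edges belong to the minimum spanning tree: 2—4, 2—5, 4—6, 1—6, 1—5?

Kruskal's algorithm — process edges by increasing weight (ties by edge label):
2—5 (1): add — endpoints in different components.
3—6 (2): add — endpoints in different components.
2—7 (4): add — endpoints in different components.
2—4 (5): add — endpoints in different components.
6—7 (6): add — endpoints in different components.
0—6 (9): add — endpoints in different components.
4—6 (11): skip — 4 and 6 already connected.
1—4 (12): add — endpoints in different components.
MST edge set: {2—5, 3—6, 2—7, 2—4, 6—7, 0—6, 1—4}.
Of the listed edges, {2—4, 2—5} are in the MST → 2.

2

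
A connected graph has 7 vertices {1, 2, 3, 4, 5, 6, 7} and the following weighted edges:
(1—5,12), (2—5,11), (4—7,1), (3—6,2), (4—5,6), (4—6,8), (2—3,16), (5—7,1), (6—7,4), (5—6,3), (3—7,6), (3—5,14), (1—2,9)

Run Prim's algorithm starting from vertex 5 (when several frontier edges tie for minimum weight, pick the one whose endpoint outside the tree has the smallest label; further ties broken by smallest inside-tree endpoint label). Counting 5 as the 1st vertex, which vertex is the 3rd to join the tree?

Prim's algorithm from 5:
Step 1: frontier [5—7 1, 5—6 3, 4—5 6, 2—5 11, 1—5 12, 3—5 14] → take 5—7 (1); add 7.
Step 2: frontier [5—6 3, 4—5 6, 2—5 11, 1—5 12, 3—5 14, 4—7 1, 6—7 4, 3—7 6] → take 4—7 (1); add 4.
Step 3: frontier [4—6 8, 5—6 3, 2—5 11, 1—5 12, 3—5 14, 6—7 4, 3—7 6] → take 5—6 (3); add 6.
Step 4: frontier [2—5 11, 1—5 12, 3—5 14, 3—6 2, 3—7 6] → take 3—6 (2); add 3.
Step 5: frontier [2—3 16, 2—5 11, 1—5 12] → take 2—5 (11); add 2.
Step 6: frontier [1—2 9, 1—5 12] → take 1—2 (9); add 1.
Vertex order: 5, 7, 4, 6, 3, 2, 1. The 3rd vertex is 4.

4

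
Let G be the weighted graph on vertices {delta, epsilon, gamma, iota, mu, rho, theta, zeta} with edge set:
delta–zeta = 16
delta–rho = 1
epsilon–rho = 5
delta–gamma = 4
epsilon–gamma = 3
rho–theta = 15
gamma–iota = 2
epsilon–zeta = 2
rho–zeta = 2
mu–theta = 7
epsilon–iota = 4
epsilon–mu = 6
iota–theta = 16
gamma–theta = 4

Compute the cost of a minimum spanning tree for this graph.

20

Kruskal: consider edges lightest-first.
delta–rho (1): add — endpoints in different components.
epsilon–zeta (2): add — endpoints in different components.
gamma–iota (2): add — endpoints in different components.
rho–zeta (2): add — endpoints in different components.
epsilon–gamma (3): add — endpoints in different components.
delta–gamma (4): skip — gamma and delta already connected.
epsilon–iota (4): skip — epsilon and iota already connected.
gamma–theta (4): add — endpoints in different components.
epsilon–rho (5): skip — epsilon and rho already connected.
epsilon–mu (6): add — endpoints in different components.
MST edges: delta–rho, epsilon–zeta, gamma–iota, rho–zeta, epsilon–gamma, gamma–theta, epsilon–mu; total weight 1+2+2+2+3+4+6 = 20.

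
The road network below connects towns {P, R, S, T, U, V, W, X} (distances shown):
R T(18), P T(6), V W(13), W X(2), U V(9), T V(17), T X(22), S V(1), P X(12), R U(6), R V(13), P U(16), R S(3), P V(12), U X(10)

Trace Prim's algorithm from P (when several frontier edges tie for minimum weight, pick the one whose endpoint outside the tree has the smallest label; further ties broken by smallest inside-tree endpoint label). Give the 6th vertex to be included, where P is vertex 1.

U

Prim's algorithm from P:
Step 1: cheapest edge leaving the tree is P T (6); add T.
Step 2: cheapest edge leaving the tree is P V (12); add V.
Step 3: cheapest edge leaving the tree is S V (1); add S.
Step 4: cheapest edge leaving the tree is R S (3); add R.
Step 5: cheapest edge leaving the tree is R U (6); add U.
Step 6: cheapest edge leaving the tree is U X (10); add X.
Step 7: cheapest edge leaving the tree is W X (2); add W.
Vertex order: P, T, V, S, R, U, X, W. The 6th vertex is U.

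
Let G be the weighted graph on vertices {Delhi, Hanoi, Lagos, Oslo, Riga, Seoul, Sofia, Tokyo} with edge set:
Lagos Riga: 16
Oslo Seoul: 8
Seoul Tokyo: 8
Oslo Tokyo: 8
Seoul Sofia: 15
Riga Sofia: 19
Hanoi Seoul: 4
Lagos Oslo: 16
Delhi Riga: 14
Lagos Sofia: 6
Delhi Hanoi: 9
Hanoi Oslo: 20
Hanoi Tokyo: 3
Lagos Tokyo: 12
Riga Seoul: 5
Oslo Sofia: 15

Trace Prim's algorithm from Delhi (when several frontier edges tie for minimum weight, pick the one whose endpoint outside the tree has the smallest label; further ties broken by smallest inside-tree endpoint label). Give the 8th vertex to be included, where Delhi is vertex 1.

Prim's algorithm from Delhi:
Step 1: cheapest edge leaving the tree is Delhi Hanoi (9); add Hanoi.
Step 2: cheapest edge leaving the tree is Hanoi Tokyo (3); add Tokyo.
Step 3: cheapest edge leaving the tree is Hanoi Seoul (4); add Seoul.
Step 4: cheapest edge leaving the tree is Riga Seoul (5); add Riga.
Step 5: cheapest edge leaving the tree is Oslo Seoul (8); add Oslo.
Step 6: cheapest edge leaving the tree is Lagos Tokyo (12); add Lagos.
Step 7: cheapest edge leaving the tree is Lagos Sofia (6); add Sofia.
Vertex order: Delhi, Hanoi, Tokyo, Seoul, Riga, Oslo, Lagos, Sofia. The 8th vertex is Sofia.

Sofia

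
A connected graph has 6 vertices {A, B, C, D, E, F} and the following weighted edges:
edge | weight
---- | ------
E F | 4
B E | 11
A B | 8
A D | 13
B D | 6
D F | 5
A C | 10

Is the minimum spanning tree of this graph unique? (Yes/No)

Sort edges by weight, then run Kruskal:
E F (4): add. Components now {A} {B} {C} {D} {E,F}
D F (5): add. Components now {A} {B} {C} {D,E,F}
B D (6): add. Components now {A} {B,D,E,F} {C}
A B (8): add. Components now {A,B,D,E,F} {C}
A C (10): add. Components now {A,B,C,D,E,F}
Every non-tree edge has weight strictly greater than the heaviest edge on the tree path between its endpoints, so the MST is unique.

Yes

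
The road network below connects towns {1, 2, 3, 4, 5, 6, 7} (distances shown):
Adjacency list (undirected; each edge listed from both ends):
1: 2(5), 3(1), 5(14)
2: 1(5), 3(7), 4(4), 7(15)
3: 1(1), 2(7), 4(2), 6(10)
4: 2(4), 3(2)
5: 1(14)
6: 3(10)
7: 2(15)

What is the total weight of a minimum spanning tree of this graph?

46

Kruskal: consider edges lightest-first.
1 3 (1): add — endpoints in different components.
3 4 (2): add — endpoints in different components.
2 4 (4): add — endpoints in different components.
1 2 (5): skip — 1 and 2 already connected.
2 3 (7): skip — 2 and 3 already connected.
3 6 (10): add — endpoints in different components.
1 5 (14): add — endpoints in different components.
2 7 (15): add — endpoints in different components.
MST edges: 1 3, 3 4, 2 4, 3 6, 1 5, 2 7; total weight 1+2+4+10+14+15 = 46.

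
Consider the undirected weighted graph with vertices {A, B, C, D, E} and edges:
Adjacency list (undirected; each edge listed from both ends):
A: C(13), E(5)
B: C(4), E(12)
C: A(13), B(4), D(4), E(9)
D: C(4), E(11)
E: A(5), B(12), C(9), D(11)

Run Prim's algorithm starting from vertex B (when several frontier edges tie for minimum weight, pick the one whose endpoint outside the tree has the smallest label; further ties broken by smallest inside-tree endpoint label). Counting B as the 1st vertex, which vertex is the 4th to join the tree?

E

Prim, starting at B.
Step 1: frontier [B C 4, B E 12] → take B C (4); add C.
Step 2: frontier [B E 12, C D 4, C E 9, A C 13] → take C D (4); add D.
Step 3: frontier [B E 12, C E 9, A C 13, D E 11] → take C E (9); add E.
Step 4: frontier [A C 13, A E 5] → take A E (5); add A.
Vertex order: B, C, D, E, A. The 4th vertex is E.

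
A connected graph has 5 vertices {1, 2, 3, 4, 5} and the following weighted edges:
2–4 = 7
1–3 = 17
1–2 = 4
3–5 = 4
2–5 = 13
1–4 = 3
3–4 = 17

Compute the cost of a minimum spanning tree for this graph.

Kruskal's algorithm — process edges by increasing weight (ties by edge label):
1–4 (3): add. Components now {1,4} {2} {3} {5}
1–2 (4): add. Components now {1,2,4} {3} {5}
3–5 (4): add. Components now {1,2,4} {3,5}
2–4 (7): skip — 2 and 4 already connected.
2–5 (13): add. Components now {1,2,3,4,5}
MST edges: 1–4, 1–2, 3–5, 2–5; total weight 3+4+4+13 = 24.

24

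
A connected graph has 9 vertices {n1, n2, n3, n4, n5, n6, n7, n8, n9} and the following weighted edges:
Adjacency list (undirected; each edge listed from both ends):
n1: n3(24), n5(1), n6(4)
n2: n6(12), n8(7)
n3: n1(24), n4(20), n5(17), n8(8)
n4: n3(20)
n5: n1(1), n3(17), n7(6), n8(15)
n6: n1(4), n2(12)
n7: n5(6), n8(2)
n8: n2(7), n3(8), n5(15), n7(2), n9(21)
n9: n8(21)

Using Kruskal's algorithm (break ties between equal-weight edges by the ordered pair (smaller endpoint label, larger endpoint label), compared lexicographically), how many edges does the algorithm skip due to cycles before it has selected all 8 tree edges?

3

Kruskal's algorithm — process edges by increasing weight (ties by edge label):
n1—n5 (1): add — endpoints in different components.
n7—n8 (2): add — endpoints in different components.
n1—n6 (4): add — endpoints in different components.
n5—n7 (6): add — endpoints in different components.
n2—n8 (7): add — endpoints in different components.
n3—n8 (8): add — endpoints in different components.
n2—n6 (12): skip — n6 and n2 already connected.
n5—n8 (15): skip — n8 and n5 already connected.
n3—n5 (17): skip — n3 and n5 already connected.
n3—n4 (20): add — endpoints in different components.
n8—n9 (21): add — endpoints in different components.
Edges rejected before the tree was complete: 3.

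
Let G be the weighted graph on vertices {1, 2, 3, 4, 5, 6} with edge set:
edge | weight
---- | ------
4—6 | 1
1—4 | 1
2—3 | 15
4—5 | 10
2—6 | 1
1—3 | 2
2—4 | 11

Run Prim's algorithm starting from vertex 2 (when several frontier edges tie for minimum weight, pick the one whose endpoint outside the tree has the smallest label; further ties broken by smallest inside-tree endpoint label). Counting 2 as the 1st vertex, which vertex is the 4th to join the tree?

1

Prim, starting at 2.
Step 1: frontier [2—6 1, 2—4 11, 2—3 15] → take 2—6 (1); add 6.
Step 2: frontier [2—4 11, 2—3 15, 4—6 1] → take 4—6 (1); add 4.
Step 3: frontier [2—3 15, 1—4 1, 4—5 10] → take 1—4 (1); add 1.
Step 4: frontier [1—3 2, 2—3 15, 4—5 10] → take 1—3 (2); add 3.
Step 5: frontier [4—5 10] → take 4—5 (10); add 5.
Vertex order: 2, 6, 4, 1, 3, 5. The 4th vertex is 1.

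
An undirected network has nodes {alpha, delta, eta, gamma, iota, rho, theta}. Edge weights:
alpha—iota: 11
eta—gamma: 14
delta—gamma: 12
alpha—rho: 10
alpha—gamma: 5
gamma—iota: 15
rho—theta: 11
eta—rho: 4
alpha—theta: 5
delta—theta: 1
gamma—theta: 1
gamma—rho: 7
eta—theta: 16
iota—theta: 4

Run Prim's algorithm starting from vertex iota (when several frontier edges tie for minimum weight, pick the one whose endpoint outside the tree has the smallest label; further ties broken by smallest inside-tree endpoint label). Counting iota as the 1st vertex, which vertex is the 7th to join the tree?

eta

Prim, starting at iota.
Step 1: cheapest edge leaving the tree is iota—theta (4); add theta.
Step 2: cheapest edge leaving the tree is delta—theta (1); add delta.
Step 3: cheapest edge leaving the tree is gamma—theta (1); add gamma.
Step 4: cheapest edge leaving the tree is alpha—gamma (5); add alpha.
Step 5: cheapest edge leaving the tree is gamma—rho (7); add rho.
Step 6: cheapest edge leaving the tree is eta—rho (4); add eta.
Vertex order: iota, theta, delta, gamma, alpha, rho, eta. The 7th vertex is eta.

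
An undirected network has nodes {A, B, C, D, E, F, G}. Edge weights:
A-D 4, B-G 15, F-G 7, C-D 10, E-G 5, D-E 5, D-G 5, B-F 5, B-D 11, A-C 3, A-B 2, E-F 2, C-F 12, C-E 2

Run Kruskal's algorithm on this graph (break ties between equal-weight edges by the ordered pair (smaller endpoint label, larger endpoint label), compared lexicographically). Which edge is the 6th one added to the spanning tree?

D-G

Kruskal's algorithm — process edges by increasing weight (ties by edge label):
A-B (2): add — endpoints in different components.
C-E (2): add — endpoints in different components.
E-F (2): add — endpoints in different components.
A-C (3): add — endpoints in different components.
A-D (4): add — endpoints in different components.
B-F (5): skip — B and F already connected.
D-E (5): skip — D and E already connected.
D-G (5): add — endpoints in different components.
The 6th edge added is D-G.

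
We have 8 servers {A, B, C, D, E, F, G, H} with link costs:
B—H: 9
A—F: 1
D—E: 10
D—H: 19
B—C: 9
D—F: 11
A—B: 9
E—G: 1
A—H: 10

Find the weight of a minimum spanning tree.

50

Grow the tree from B using Prim:
Step 1: frontier [A—B 9, B—C 9, B—H 9] → take A—B (9); add A.
Step 2: frontier [A—F 1, A—H 10, B—C 9, B—H 9] → take A—F (1); add F.
Step 3: frontier [A—H 10, B—C 9, B—H 9, D—F 11] → take B—C (9); add C.
Step 4: frontier [A—H 10, B—H 9, D—F 11] → take B—H (9); add H.
Step 5: frontier [D—F 11, D—H 19] → take D—F (11); add D.
Step 6: frontier [D—E 10] → take D—E (10); add E.
Step 7: frontier [E—G 1] → take E—G (1); add G.
MST edges: A—B, A—F, B—C, B—H, D—F, D—E, E—G; total weight 9+1+9+9+11+10+1 = 50.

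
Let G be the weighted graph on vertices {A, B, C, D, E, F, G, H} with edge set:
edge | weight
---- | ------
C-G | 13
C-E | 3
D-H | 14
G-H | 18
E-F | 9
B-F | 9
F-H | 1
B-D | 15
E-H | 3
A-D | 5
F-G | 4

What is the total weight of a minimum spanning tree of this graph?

39

Prim's algorithm from G:
Step 1: frontier [F-G 4, C-G 13, G-H 18] → take F-G (4); add F.
Step 2: frontier [F-H 1, B-F 9, E-F 9, C-G 13, G-H 18] → take F-H (1); add H.
Step 3: frontier [B-F 9, E-F 9, C-G 13, E-H 3, D-H 14] → take E-H (3); add E.
Step 4: frontier [C-E 3, B-F 9, C-G 13, D-H 14] → take C-E (3); add C.
Step 5: frontier [B-F 9, D-H 14] → take B-F (9); add B.
Step 6: frontier [B-D 15, D-H 14] → take D-H (14); add D.
Step 7: frontier [A-D 5] → take A-D (5); add A.
MST edges: F-G, F-H, E-H, C-E, B-F, D-H, A-D; total weight 4+1+3+3+9+14+5 = 39.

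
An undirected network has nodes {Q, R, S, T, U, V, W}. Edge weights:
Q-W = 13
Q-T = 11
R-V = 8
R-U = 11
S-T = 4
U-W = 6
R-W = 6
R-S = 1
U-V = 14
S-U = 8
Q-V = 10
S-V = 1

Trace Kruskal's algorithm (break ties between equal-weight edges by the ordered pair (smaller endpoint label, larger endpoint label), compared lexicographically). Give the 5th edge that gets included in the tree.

U-W

Sort edges by weight, then run Kruskal:
R-S (1): add — endpoints in different components.
S-V (1): add — endpoints in different components.
S-T (4): add — endpoints in different components.
R-W (6): add — endpoints in different components.
U-W (6): add — endpoints in different components.
R-V (8): skip — R and V already connected.
S-U (8): skip — U and S already connected.
Q-V (10): add — endpoints in different components.
The 5th edge added is U-W.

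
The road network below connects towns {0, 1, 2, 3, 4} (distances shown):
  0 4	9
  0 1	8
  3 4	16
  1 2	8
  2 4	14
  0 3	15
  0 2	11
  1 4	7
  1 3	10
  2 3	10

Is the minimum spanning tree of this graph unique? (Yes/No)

No

Sort edges by weight, then run Kruskal:
1 4 (7): add — endpoints in different components.
0 1 (8): add — endpoints in different components.
1 2 (8): add — endpoints in different components.
0 4 (9): skip — 0 and 4 already connected.
1 3 (10): add — endpoints in different components.
Non-tree edge 2 3 has weight 10, equal to the heaviest edge on its tree cycle — swapping gives another MST of the same weight. Not unique.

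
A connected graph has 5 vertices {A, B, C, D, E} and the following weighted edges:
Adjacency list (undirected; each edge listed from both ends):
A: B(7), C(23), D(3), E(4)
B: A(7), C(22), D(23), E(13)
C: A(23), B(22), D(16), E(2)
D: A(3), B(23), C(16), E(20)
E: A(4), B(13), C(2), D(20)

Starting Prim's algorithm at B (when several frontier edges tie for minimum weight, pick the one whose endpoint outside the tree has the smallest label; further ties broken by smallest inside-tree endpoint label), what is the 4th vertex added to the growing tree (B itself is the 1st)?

Grow the tree from B using Prim:
Step 1: cheapest edge leaving the tree is A—B (7); add A.
Step 2: cheapest edge leaving the tree is A—D (3); add D.
Step 3: cheapest edge leaving the tree is A—E (4); add E.
Step 4: cheapest edge leaving the tree is C—E (2); add C.
Vertex order: B, A, D, E, C. The 4th vertex is E.

E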